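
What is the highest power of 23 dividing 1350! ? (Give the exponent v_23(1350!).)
v_23(1350!) = 60

Legendre's formula: v_p(n!) = Σ_{k ≥ 1} ⌊n / p^k⌋. For p = 23, n = 1350, the terms are:
  ⌊1350/23^1⌋ = ⌊1350/23⌋ = 58
  ⌊1350/23^2⌋ = ⌊1350/529⌋ = 2
(the next term ⌊1350/23^3⌋ = 0, terminating the sum). Summing: v_23(1350!) = 58 + 2 = 60.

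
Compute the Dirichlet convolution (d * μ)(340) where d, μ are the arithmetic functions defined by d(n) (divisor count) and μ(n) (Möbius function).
(d * μ)(340) = 1

Divisors of 340: [1, 2, 4, 5, 10, 17, 20, 34, 68, 85, 170, 340]. For each d | 340:
  d = 1: d(1) · μ(340/1) = 1 · 0 = 0
  d = 2: d(2) · μ(340/2) = 2 · -1 = -2
  d = 4: d(4) · μ(340/4) = 3 · 1 = 3
  d = 5: d(5) · μ(340/5) = 2 · 0 = 0
  d = 10: d(10) · μ(340/10) = 4 · 1 = 4
  d = 17: d(17) · μ(340/17) = 2 · 0 = 0
  d = 20: d(20) · μ(340/20) = 6 · -1 = -6
  d = 34: d(34) · μ(340/34) = 4 · 1 = 4
  d = 68: d(68) · μ(340/68) = 6 · -1 = -6
  d = 85: d(85) · μ(340/85) = 4 · 0 = 0
  d = 170: d(170) · μ(340/170) = 8 · -1 = -8
  d = 340: d(340) · μ(340/340) = 12 · 1 = 12
Summing: (d * μ)(340) = 0 + -2 + 3 + 0 + 4 + 0 + -6 + 4 + -6 + 0 + -8 + 12 = 1.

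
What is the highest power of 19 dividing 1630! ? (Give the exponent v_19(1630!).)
v_19(1630!) = 89

Legendre's formula: v_p(n!) = Σ_{k ≥ 1} ⌊n / p^k⌋. For p = 19, n = 1630, the terms are:
  ⌊1630/19^1⌋ = ⌊1630/19⌋ = 85
  ⌊1630/19^2⌋ = ⌊1630/361⌋ = 4
(the next term ⌊1630/19^3⌋ = 0, terminating the sum). Summing: v_19(1630!) = 85 + 4 = 89.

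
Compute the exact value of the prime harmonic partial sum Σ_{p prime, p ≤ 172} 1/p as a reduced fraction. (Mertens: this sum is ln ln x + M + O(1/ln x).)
Σ 1/p = 1840793455149223796977553240989608507934961889604586193282330007699/962947420735983927056946215901134429196419130606213075415963491270

π(172) = 39, so the primes ≤ 172 are [2, 3, 5, 7, 11, 13, 17, 19, 23, 29, 31, 37, 41, 43, 47, 53, 59, 61, 67, 71, 73, 79, 83, 89, 97, 101, 103, 107, 109, 113, 127, 131, 137, 139, 149, 151, 157, 163, 167]. Summing 1/p over these primes: 1840793455149223796977553240989608507934961889604586193282330007699/962947420735983927056946215901134429196419130606213075415963491270 ≈ 1.9116. Mertens estimate ln ln(172) + 0.2615 ≈ 1.9000.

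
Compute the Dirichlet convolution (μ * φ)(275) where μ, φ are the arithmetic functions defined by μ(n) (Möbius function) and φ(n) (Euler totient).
(μ * φ)(275) = 144

Divisors of 275: [1, 5, 11, 25, 55, 275]. For each d | 275:
  d = 1: μ(1) · φ(275/1) = 1 · 200 = 200
  d = 5: μ(5) · φ(275/5) = -1 · 40 = -40
  d = 11: μ(11) · φ(275/11) = -1 · 20 = -20
  d = 25: μ(25) · φ(275/25) = 0 · 10 = 0
  d = 55: μ(55) · φ(275/55) = 1 · 4 = 4
  d = 275: μ(275) · φ(275/275) = 0 · 1 = 0
Summing: (μ * φ)(275) = 200 + -40 + -20 + 0 + 4 + 0 = 144.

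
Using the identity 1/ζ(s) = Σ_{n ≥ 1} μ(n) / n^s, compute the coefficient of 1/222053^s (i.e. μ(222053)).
μ(222053) = 1

Factor n = 222053 = 13 · 19 · 29 · 31. μ(n) = 0 if any exponent ≥ 2 (not squarefree); otherwise μ(n) = (−1)^{ω(n)} where ω(n) is the number of distinct prime factors. Applying: μ(222053) = 1.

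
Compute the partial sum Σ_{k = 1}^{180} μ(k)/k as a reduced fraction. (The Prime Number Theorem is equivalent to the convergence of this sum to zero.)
Σ μ(k)/k = -144087981517635476714028475868546320125145063113926500300851703048561/29819592777931214269172453467810429868925511217482600306406141434158090

Values of μ(k) for 1 ≤ k ≤ 180: μ(1) = 1, μ(2) = -1, μ(3) = -1, μ(5) = -1, μ(6) = 1, μ(7) = -1, μ(10) = 1, μ(11) = -1, μ(13) = -1, μ(14) = 1, μ(15) = 1, μ(17) = -1, μ(19) = -1, μ(21) = 1, μ(22) = 1, μ(23) = -1, μ(26) = 1, μ(29) = -1, μ(30) = -1, μ(31) = -1, μ(33) = 1, μ(34) = 1, μ(35) = 1, μ(37) = -1, μ(38) = 1, μ(39) = 1, μ(41) = -1, μ(42) = -1, μ(43) = -1, μ(46) = 1, μ(47) = -1, μ(51) = 1, μ(53) = -1, μ(55) = 1, μ(57) = 1, μ(58) = 1, μ(59) = -1, μ(61) = -1, μ(62) = 1, μ(65) = 1, μ(66) = -1, μ(67) = -1, μ(69) = 1, μ(70) = -1, μ(71) = -1, μ(73) = -1, μ(74) = 1, μ(77) = 1, μ(78) = -1, μ(79) = -1, μ(82) = 1, μ(83) = -1, μ(85) = 1, μ(86) = 1, μ(87) = 1, μ(89) = -1, μ(91) = 1, μ(93) = 1, μ(94) = 1, μ(95) = 1, μ(97) = -1, μ(101) = -1, μ(102) = -1, μ(103) = -1, μ(105) = -1, μ(106) = 1, μ(107) = -1, μ(109) = -1, μ(110) = -1, μ(111) = 1, μ(113) = -1, μ(114) = -1, μ(115) = 1, μ(118) = 1, μ(119) = 1, μ(122) = 1, μ(123) = 1, μ(127) = -1, μ(129) = 1, μ(130) = -1, μ(131) = -1, μ(133) = 1, μ(134) = 1, μ(137) = -1, μ(138) = -1, μ(139) = -1, μ(141) = 1, μ(142) = 1, μ(143) = 1, μ(145) = 1, μ(146) = 1, μ(149) = -1, μ(151) = -1, μ(154) = -1, μ(155) = 1, μ(157) = -1, μ(158) = 1, μ(159) = 1, μ(161) = 1, μ(163) = -1, μ(165) = -1, μ(166) = 1, μ(167) = -1, μ(170) = -1, μ(173) = -1, μ(174) = -1, μ(177) = 1, μ(178) = 1, μ(179) = -1, with μ = 0 on non-squarefree integers. Summing μ(k)/k for k where μ(k) ≠ 0 gives -144087981517635476714028475868546320125145063113926500300851703048561/29819592777931214269172453467810429868925511217482600306406141434158090 ≈ -0.0048. (PNT ⟺ this sum → 0 as n → ∞.)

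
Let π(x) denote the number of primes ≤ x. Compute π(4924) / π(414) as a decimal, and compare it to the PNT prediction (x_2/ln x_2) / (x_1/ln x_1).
π(4924)/π(414) = 657/80 ≈ 8.2125;  PNT prediction ≈ 8.4299.

π(414) = 80 and π(4924) = 657, so π(4924)/π(414) ≈ 8.2125. The PNT-predicted ratio is (4924/ln(4924)) / (414/ln(414)) ≈ 8.4299. The two agree to within a few percent, as expected.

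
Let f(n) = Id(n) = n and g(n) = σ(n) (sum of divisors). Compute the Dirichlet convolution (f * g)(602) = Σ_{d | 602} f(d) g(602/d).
(Id * σ)(602) = 6525

Divisors of 602: [1, 2, 7, 14, 43, 86, 301, 602]. For each d | 602:
  d = 1: Id(1) · σ(602/1) = 1 · 1056 = 1056
  d = 2: Id(2) · σ(602/2) = 2 · 352 = 704
  d = 7: Id(7) · σ(602/7) = 7 · 132 = 924
  d = 14: Id(14) · σ(602/14) = 14 · 44 = 616
  d = 43: Id(43) · σ(602/43) = 43 · 24 = 1032
  d = 86: Id(86) · σ(602/86) = 86 · 8 = 688
  d = 301: Id(301) · σ(602/301) = 301 · 3 = 903
  d = 602: Id(602) · σ(602/602) = 602 · 1 = 602
Summing: (Id * σ)(602) = 1056 + 704 + 924 + 616 + 1032 + 688 + 903 + 602 = 6525.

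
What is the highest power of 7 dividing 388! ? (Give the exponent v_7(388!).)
v_7(388!) = 63

Legendre's formula: v_p(n!) = Σ_{k ≥ 1} ⌊n / p^k⌋. For p = 7, n = 388, the terms are:
  ⌊388/7^1⌋ = ⌊388/7⌋ = 55
  ⌊388/7^2⌋ = ⌊388/49⌋ = 7
  ⌊388/7^3⌋ = ⌊388/343⌋ = 1
(the next term ⌊388/7^4⌋ = 0, terminating the sum). Summing: v_7(388!) = 55 + 7 + 1 = 63.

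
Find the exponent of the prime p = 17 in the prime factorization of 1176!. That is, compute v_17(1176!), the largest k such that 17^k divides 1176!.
v_17(1176!) = 73

Legendre's formula: v_p(n!) = Σ_{k ≥ 1} ⌊n / p^k⌋. For p = 17, n = 1176, the terms are:
  ⌊1176/17^1⌋ = ⌊1176/17⌋ = 69
  ⌊1176/17^2⌋ = ⌊1176/289⌋ = 4
(the next term ⌊1176/17^3⌋ = 0, terminating the sum). Summing: v_17(1176!) = 69 + 4 = 73.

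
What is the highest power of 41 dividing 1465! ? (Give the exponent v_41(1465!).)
v_41(1465!) = 35

Legendre's formula: v_p(n!) = Σ_{k ≥ 1} ⌊n / p^k⌋. For p = 41, n = 1465, the terms are:
  ⌊1465/41^1⌋ = ⌊1465/41⌋ = 35
(the next term ⌊1465/41^2⌋ = 0, terminating the sum). Summing: v_41(1465!) = 35 = 35.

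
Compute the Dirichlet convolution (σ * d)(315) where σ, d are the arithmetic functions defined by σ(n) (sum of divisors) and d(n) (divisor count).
(σ * d)(315) = 1920

Divisors of 315: [1, 3, 5, 7, 9, 15, 21, 35, 45, 63, 105, 315]. For each d | 315:
  d = 1: σ(1) · d(315/1) = 1 · 12 = 12
  d = 3: σ(3) · d(315/3) = 4 · 8 = 32
  d = 5: σ(5) · d(315/5) = 6 · 6 = 36
  d = 7: σ(7) · d(315/7) = 8 · 6 = 48
  d = 9: σ(9) · d(315/9) = 13 · 4 = 52
  d = 15: σ(15) · d(315/15) = 24 · 4 = 96
  d = 21: σ(21) · d(315/21) = 32 · 4 = 128
  d = 35: σ(35) · d(315/35) = 48 · 3 = 144
  d = 45: σ(45) · d(315/45) = 78 · 2 = 156
  d = 63: σ(63) · d(315/63) = 104 · 2 = 208
  d = 105: σ(105) · d(315/105) = 192 · 2 = 384
  d = 315: σ(315) · d(315/315) = 624 · 1 = 624
Summing: (σ * d)(315) = 12 + 32 + 36 + 48 + 52 + 96 + 128 + 144 + 156 + 208 + 384 + 624 = 1920.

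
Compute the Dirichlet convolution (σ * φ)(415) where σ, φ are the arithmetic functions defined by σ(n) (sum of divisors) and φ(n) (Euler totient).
(σ * φ)(415) = 1660

Divisors of 415: [1, 5, 83, 415]. For each d | 415:
  d = 1: σ(1) · φ(415/1) = 1 · 328 = 328
  d = 5: σ(5) · φ(415/5) = 6 · 82 = 492
  d = 83: σ(83) · φ(415/83) = 84 · 4 = 336
  d = 415: σ(415) · φ(415/415) = 504 · 1 = 504
Summing: (σ * φ)(415) = 328 + 492 + 336 + 504 = 1660.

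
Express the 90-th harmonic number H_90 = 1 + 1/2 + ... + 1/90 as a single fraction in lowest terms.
H_90 = 3653182778990767589396015372875328285861/718766754945489455304472257065075294400

Direct summation: H_90 = 1 + 1/2 + ... + 1/90. The least common denominator is lcm(1, ..., 90) = 718766754945489455304472257065075294400; over this denominator the numerator is 718766754945489455304472257065075294400 + 359383377472744727652236128532537647200 + 239588918315163151768157419021691764800 + 179691688736372363826118064266268823600 + 143753350989097891060894451413015058880 + 119794459157581575884078709510845882400 + 102680964992212779329210322437867899200 + 89845844368186181913059032133134411800 + 79862972771721050589385806340563921600 + 71876675494548945530447225706507529440 + 65342432267771768664042932460461390400 + 59897229578790787942039354755422941200 + 55289750380422265792651712081928868800 + 51340482496106389664605161218933949600 + 47917783663032630353631483804338352960 + 44922922184093090956529516066567205900 + 42280397349734673841439544533239723200 + 39931486385860525294692903170281960800 + 37829829207657339752866960898161857600 + 35938337747274472765223612853253764720 + 34226988330737593109736774145955966400 + 32671216133885884332021466230230695200 + 31250728475890845882803141611525012800 + 29948614789395393971019677377711470600 + 28750670197819578212178890282603011776 + 27644875190211132896325856040964434400 + 26620990923907016863128602113521307200 + 25670241248053194832302580609466974800 + 24785060515361705355326629553968113600 + 23958891831516315176815741902169176480 + 23186024353080305009821685711776622400 + 22461461092046545478264758033283602950 + 21780810755923922888014310820153796800 + 21140198674867336920719772266619861600 + 20536192998442555865842064487573579840 + 19965743192930262647346451585140980400 + 19426128512040255548769520461218251200 + 18914914603828669876433480449080928800 + 18429916793474088597550570693976289600 + 17969168873637236382611806426626882360 + 17530896462085108665962737977196958400 + 17113494165368796554868387072977983200 + 16715505928964871053592378071280820800 + 16335608066942942166010733115115347600 + 15972594554344210117877161268112784320 + 15625364237945422941401570805762506400 + 15292909679691265006478133129044155200 + 14974307394697696985509838688855735300 + 14668709284601825618458617491123985600 + 14375335098909789106089445141301505888 + 14093465783244891280479848177746574400 + 13822437595105566448162928020482217200 + 13561636885763951986876835038963684800 + 13310495461953508431564301056760653600 + 13068486453554353732808586492092278080 + 12835120624026597416151290304733487400 + 12609943069219113250955653632720619200 + 12392530257680852677663314776984056800 + 12182487371957448394991055204492801600 + 11979445915758157588407870951084588240 + 11783061556483433693515938640411070400 + 11593012176540152504910842855888311200 + 11408996110245864369912258048651988800 + 11230730546023272739132379016641801475 + 11057950076084453158530342416385773760 + 10890405377961961444007155410076898400 + 10727862014111782914992123239777243200 + 10570099337433668460359886133309930800 + 10416909491963615294267713870508337600 + 10268096499221277932921032243786789920 + 10123475421767457116964397986832046400 + 9982871596465131323673225792570490200 + 9846119930760129524718798041987332800 + 9713064256020127774384760230609125600 + 9583556732606526070726296760867670592 + 9457457301914334938216740224540464400 + 9334633181110252666291847494351627200 + 9214958396737044298775285346988144800 + 9098313353740372851955345026140193600 + 8984584436818618191305903213313441180 + 8873663641302338954376200704507102400 + 8765448231042554332981368988598479200 + 8659840421029993437403280205603316800 + 8556747082684398277434193536488991600 + 8456079469946934768287908906647944640 + 8357752964482435526796189035640410400 + 8261686838453901785108876517989371200 + 8167804033471471083005366557557673800 + 8076030954443701744994070304101969600 + 7986297277172105058938580634056392160 = 3653182778990767589396015372875328285861, so H_90 = 3653182778990767589396015372875328285861/718766754945489455304472257065075294400 (already in lowest terms) ≈ 5.08257. (The PNT-adjacent estimate ln(90) + γ ≈ 5.07703 matches within O(1/n).)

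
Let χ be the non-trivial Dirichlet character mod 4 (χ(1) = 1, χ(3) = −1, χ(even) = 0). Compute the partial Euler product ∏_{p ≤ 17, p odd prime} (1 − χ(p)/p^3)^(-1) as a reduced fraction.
∏ = 87995602569875/90796952813568

The odd primes p ≤ 17 are [3, 5, 7, 11, 13, 17]. For each, χ(p) = 1 if p ≡ 1 mod 4, χ(p) = −1 if p ≡ 3 mod 4. Taking (1 − χ(p)/p^3)^(-1) = p^3/(p^3 − χ(p)): (1 − (-1)/3^3)^(-1) · (1 − (1)/5^3)^(-1) · (1 − (-1)/7^3)^(-1) · (1 − (-1)/11^3)^(-1) · (1 − (1)/13^3)^(-1) · (1 − (1)/17^3)^(-1) = 87995602569875/90796952813568.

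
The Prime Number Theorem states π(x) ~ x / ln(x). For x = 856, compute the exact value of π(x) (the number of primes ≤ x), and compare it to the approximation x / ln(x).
π(856) = 147;  x/ln(x) ≈ 126.77;  relative error ≈ 13.76%.

Directly count primes up to 856: π(856) = 147. The PNT approximation gives 856/ln(856) ≈ 856/6.75227 ≈ 126.77. Relative error (π(x) − x/ln(x)) / π(x) ≈ 13.76%; the approximation is known to undercount slightly (Li(x) is a better estimate).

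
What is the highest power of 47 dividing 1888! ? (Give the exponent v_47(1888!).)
v_47(1888!) = 40

Legendre's formula: v_p(n!) = Σ_{k ≥ 1} ⌊n / p^k⌋. For p = 47, n = 1888, the terms are:
  ⌊1888/47^1⌋ = ⌊1888/47⌋ = 40
(the next term ⌊1888/47^2⌋ = 0, terminating the sum). Summing: v_47(1888!) = 40 = 40.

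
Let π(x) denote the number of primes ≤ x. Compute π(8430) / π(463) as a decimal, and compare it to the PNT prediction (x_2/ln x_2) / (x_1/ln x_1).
π(8430)/π(463) = 1054/90 ≈ 11.7111;  PNT prediction ≈ 12.3625.

π(463) = 90 and π(8430) = 1054, so π(8430)/π(463) ≈ 11.7111. The PNT-predicted ratio is (8430/ln(8430)) / (463/ln(463)) ≈ 12.3625. The two agree to within a few percent, as expected.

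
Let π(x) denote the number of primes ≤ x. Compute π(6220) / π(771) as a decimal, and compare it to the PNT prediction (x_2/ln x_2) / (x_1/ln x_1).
π(6220)/π(771) = 809/136 ≈ 5.9485;  PNT prediction ≈ 6.1393.

π(771) = 136 and π(6220) = 809, so π(6220)/π(771) ≈ 5.9485. The PNT-predicted ratio is (6220/ln(6220)) / (771/ln(771)) ≈ 6.1393. The two agree to within a few percent, as expected.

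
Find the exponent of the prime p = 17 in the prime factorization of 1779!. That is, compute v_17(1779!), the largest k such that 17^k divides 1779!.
v_17(1779!) = 110

Legendre's formula: v_p(n!) = Σ_{k ≥ 1} ⌊n / p^k⌋. For p = 17, n = 1779, the terms are:
  ⌊1779/17^1⌋ = ⌊1779/17⌋ = 104
  ⌊1779/17^2⌋ = ⌊1779/289⌋ = 6
(the next term ⌊1779/17^3⌋ = 0, terminating the sum). Summing: v_17(1779!) = 104 + 6 = 110.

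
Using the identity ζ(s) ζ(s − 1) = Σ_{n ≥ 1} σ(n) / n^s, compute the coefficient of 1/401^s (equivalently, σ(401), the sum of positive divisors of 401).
σ(401) = 402

In the product (Σ m^0/m^s)(Σ k / k^s) = Σ (Σ_{d | n} d) / n^s, the coefficient of 1/n^s is σ(n) = Σ_{d | n} d. For n = 401, divisors are [1, 401]; summing: σ(401) = 402.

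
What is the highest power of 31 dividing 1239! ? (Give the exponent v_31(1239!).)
v_31(1239!) = 40

Legendre's formula: v_p(n!) = Σ_{k ≥ 1} ⌊n / p^k⌋. For p = 31, n = 1239, the terms are:
  ⌊1239/31^1⌋ = ⌊1239/31⌋ = 39
  ⌊1239/31^2⌋ = ⌊1239/961⌋ = 1
(the next term ⌊1239/31^3⌋ = 0, terminating the sum). Summing: v_31(1239!) = 39 + 1 = 40.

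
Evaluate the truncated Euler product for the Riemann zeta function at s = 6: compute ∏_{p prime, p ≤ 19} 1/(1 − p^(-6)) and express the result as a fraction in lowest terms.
∏ = 99475806666511821483705625/97780003061374251090837504

The primes p ≤ 19 are [2, 3, 5, 7, 11, 13, 17, 19]. For each prime, (1 − 1/p^6)^(-1) = p^6 / (p^6 − 1). The product is (1 − 1/2^6)^(-1), (1 − 1/3^6)^(-1), (1 − 1/5^6)^(-1), (1 − 1/7^6)^(-1), (1 − 1/11^6)^(-1), (1 − 1/13^6)^(-1), (1 − 1/17^6)^(-1), (1 − 1/19^6)^(-1) = ∏ p^6 / (p^6 − 1) = 99475806666511821483705625/97780003061374251090837504.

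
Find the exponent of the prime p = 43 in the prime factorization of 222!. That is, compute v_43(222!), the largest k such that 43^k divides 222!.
v_43(222!) = 5

Legendre's formula: v_p(n!) = Σ_{k ≥ 1} ⌊n / p^k⌋. For p = 43, n = 222, the terms are:
  ⌊222/43^1⌋ = ⌊222/43⌋ = 5
(the next term ⌊222/43^2⌋ = 0, terminating the sum). Summing: v_43(222!) = 5 = 5.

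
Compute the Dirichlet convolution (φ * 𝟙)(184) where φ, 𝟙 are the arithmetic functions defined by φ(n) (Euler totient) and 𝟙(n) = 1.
(φ * 𝟙)(184) = 184

Divisors of 184: [1, 2, 4, 8, 23, 46, 92, 184]. For each d | 184:
  d = 1: φ(1) · 𝟙(184/1) = 1 · 1 = 1
  d = 2: φ(2) · 𝟙(184/2) = 1 · 1 = 1
  d = 4: φ(4) · 𝟙(184/4) = 2 · 1 = 2
  d = 8: φ(8) · 𝟙(184/8) = 4 · 1 = 4
  d = 23: φ(23) · 𝟙(184/23) = 22 · 1 = 22
  d = 46: φ(46) · 𝟙(184/46) = 22 · 1 = 22
  d = 92: φ(92) · 𝟙(184/92) = 44 · 1 = 44
  d = 184: φ(184) · 𝟙(184/184) = 88 · 1 = 88
Summing: (φ * 𝟙)(184) = 1 + 1 + 2 + 4 + 22 + 22 + 44 + 88 = 184.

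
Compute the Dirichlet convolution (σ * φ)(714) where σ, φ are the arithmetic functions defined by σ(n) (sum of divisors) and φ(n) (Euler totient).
(σ * φ)(714) = 11424

Divisors of 714: [1, 2, 3, 6, 7, 14, 17, 21, 34, 42, 51, 102, 119, 238, 357, 714]. For each d | 714:
  d = 1: σ(1) · φ(714/1) = 1 · 192 = 192
  d = 2: σ(2) · φ(714/2) = 3 · 192 = 576
  d = 3: σ(3) · φ(714/3) = 4 · 96 = 384
  d = 6: σ(6) · φ(714/6) = 12 · 96 = 1152
  d = 7: σ(7) · φ(714/7) = 8 · 32 = 256
  d = 14: σ(14) · φ(714/14) = 24 · 32 = 768
  d = 17: σ(17) · φ(714/17) = 18 · 12 = 216
  d = 21: σ(21) · φ(714/21) = 32 · 16 = 512
  d = 34: σ(34) · φ(714/34) = 54 · 12 = 648
  d = 42: σ(42) · φ(714/42) = 96 · 16 = 1536
  d = 51: σ(51) · φ(714/51) = 72 · 6 = 432
  d = 102: σ(102) · φ(714/102) = 216 · 6 = 1296
  d = 119: σ(119) · φ(714/119) = 144 · 2 = 288
  d = 238: σ(238) · φ(714/238) = 432 · 2 = 864
  d = 357: σ(357) · φ(714/357) = 576 · 1 = 576
  d = 714: σ(714) · φ(714/714) = 1728 · 1 = 1728
Summing: (σ * φ)(714) = 192 + 576 + 384 + 1152 + 256 + 768 + 216 + 512 + 648 + 1536 + 432 + 1296 + 288 + 864 + 576 + 1728 = 11424.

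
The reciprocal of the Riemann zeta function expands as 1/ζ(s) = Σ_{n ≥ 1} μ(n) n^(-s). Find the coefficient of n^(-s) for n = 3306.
μ(3306) = 1

Factor n = 3306 = 2 · 3 · 19 · 29. μ(n) = 0 if any exponent ≥ 2 (not squarefree); otherwise μ(n) = (−1)^{ω(n)} where ω(n) is the number of distinct prime factors. Applying: μ(3306) = 1.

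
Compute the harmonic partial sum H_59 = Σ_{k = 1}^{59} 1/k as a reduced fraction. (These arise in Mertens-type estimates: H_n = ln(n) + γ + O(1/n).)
H_59 = 15063255090319832863132951/3230237388259077233637600

Direct summation: H_59 = 1 + 1/2 + ... + 1/59. The least common denominator is lcm(1, ..., 59) = 9690712164777231700912800; over this denominator the numerator is 9690712164777231700912800 + 4845356082388615850456400 + 3230237388259077233637600 + 2422678041194307925228200 + 1938142432955446340182560 + 1615118694129538616818800 + 1384387452111033100130400 + 1211339020597153962614100 + 1076745796086359077879200 + 969071216477723170091280 + 880973833161566518264800 + 807559347064769308409400 + 745439397290556284685600 + 692193726055516550065200 + 646047477651815446727520 + 605669510298576981307050 + 570041892045719511818400 + 538372898043179538939600 + 510037482356696405311200 + 484535608238861585045640 + 461462484037011033376800 + 440486916580783259132400 + 421335311512053552213600 + 403779673532384654204700 + 387628486591089268036512 + 372719698645278142342800 + 358915265362119692626400 + 346096863027758275032600 + 334162488440594196583200 + 323023738825907723363760 + 312603618218620377448800 + 302834755149288490653525 + 293657944387188839421600 + 285020946022859755909200 + 276877490422206620026080 + 269186449021589769469800 + 261911139588573829754400 + 255018741178348202655600 + 248479799096852094895200 + 242267804119430792522820 + 236358833287249553680800 + 230731242018505516688400 + 225365399180865853509600 + 220243458290391629566200 + 215349159217271815575840 + 210667655756026776106800 + 206185365208026206402400 + 201889836766192327102350 + 197769636015861871447200 + 193814243295544634018256 + 190013964015239837272800 + 186359849322639071171400 + 182843625750513805677600 + 179457632681059846313200 + 176194766632313303652960 + 173048431513879137516300 + 170012494118898801770400 + 167081244220297098291600 + 164249358725037825439200 = 45189765270959498589398853, so H_59 = 45189765270959498589398853/9690712164777231700912800; reducing by gcd(45189765270959498589398853, 9690712164777231700912800) = 3 gives 15063255090319832863132951/3230237388259077233637600 ≈ 4.66320. (The PNT-adjacent estimate ln(59) + γ ≈ 4.65475 matches within O(1/n).)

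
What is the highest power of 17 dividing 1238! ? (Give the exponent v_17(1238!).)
v_17(1238!) = 76

Legendre's formula: v_p(n!) = Σ_{k ≥ 1} ⌊n / p^k⌋. For p = 17, n = 1238, the terms are:
  ⌊1238/17^1⌋ = ⌊1238/17⌋ = 72
  ⌊1238/17^2⌋ = ⌊1238/289⌋ = 4
(the next term ⌊1238/17^3⌋ = 0, terminating the sum). Summing: v_17(1238!) = 72 + 4 = 76.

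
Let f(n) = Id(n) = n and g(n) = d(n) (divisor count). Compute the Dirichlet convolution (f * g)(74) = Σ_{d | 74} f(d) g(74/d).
(Id * d)(74) = 156

Divisors of 74: [1, 2, 37, 74]. For each d | 74:
  d = 1: Id(1) · d(74/1) = 1 · 4 = 4
  d = 2: Id(2) · d(74/2) = 2 · 2 = 4
  d = 37: Id(37) · d(74/37) = 37 · 2 = 74
  d = 74: Id(74) · d(74/74) = 74 · 1 = 74
Summing: (Id * d)(74) = 4 + 4 + 74 + 74 = 156.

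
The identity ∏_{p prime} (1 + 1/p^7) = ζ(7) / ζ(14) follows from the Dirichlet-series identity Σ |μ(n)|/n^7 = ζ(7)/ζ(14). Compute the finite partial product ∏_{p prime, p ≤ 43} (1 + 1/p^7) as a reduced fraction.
∏ = 520809220089538061022644224225580227698833285987386472597926245148089867161153104280287356125184/516528479137134655019209847872578550121603875954111837055841148542846145248143400719531810009375

The primes p ≤ 43 are [2, 3, 5, 7, 11, 13, 17, 19, 23, 29, 31, 37, 41, 43]. For each, (1 + 1/p^7) = (p^7 + 1)/p^7. Multiplying these fractions over p ∈ [2, 3, 5, 7, 11, 13, 17, 19, 23, 29, 31, 37, 41, 43] gives 520809220089538061022644224225580227698833285987386472597926245148089867161153104280287356125184/516528479137134655019209847872578550121603875954111837055841148542846145248143400719531810009375. (In the limit P → ∞ this tends to ζ(7)/ζ(14).)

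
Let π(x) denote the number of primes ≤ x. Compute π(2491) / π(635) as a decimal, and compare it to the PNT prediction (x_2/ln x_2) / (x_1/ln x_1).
π(2491)/π(635) = 367/115 ≈ 3.1913;  PNT prediction ≈ 3.2372.

π(635) = 115 and π(2491) = 367, so π(2491)/π(635) ≈ 3.1913. The PNT-predicted ratio is (2491/ln(2491)) / (635/ln(635)) ≈ 3.2372. The two agree to within a few percent, as expected.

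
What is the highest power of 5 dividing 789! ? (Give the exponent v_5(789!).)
v_5(789!) = 195

Legendre's formula: v_p(n!) = Σ_{k ≥ 1} ⌊n / p^k⌋. For p = 5, n = 789, the terms are:
  ⌊789/5^1⌋ = ⌊789/5⌋ = 157
  ⌊789/5^2⌋ = ⌊789/25⌋ = 31
  ⌊789/5^3⌋ = ⌊789/125⌋ = 6
  ⌊789/5^4⌋ = ⌊789/625⌋ = 1
(the next term ⌊789/5^5⌋ = 0, terminating the sum). Summing: v_5(789!) = 157 + 31 + 6 + 1 = 195.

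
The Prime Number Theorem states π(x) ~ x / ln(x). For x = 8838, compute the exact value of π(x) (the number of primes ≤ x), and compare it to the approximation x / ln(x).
π(8838) = 1101;  x/ln(x) ≈ 972.62;  relative error ≈ 11.66%.

Directly count primes up to 8838: π(8838) = 1101. The PNT approximation gives 8838/ln(8838) ≈ 8838/9.08682 ≈ 972.62. Relative error (π(x) − x/ln(x)) / π(x) ≈ 11.66%; the approximation is known to undercount slightly (Li(x) is a better estimate).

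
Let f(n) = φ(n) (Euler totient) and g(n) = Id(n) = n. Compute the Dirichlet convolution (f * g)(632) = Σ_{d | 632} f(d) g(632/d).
(φ * Id)(632) = 3140

Divisors of 632: [1, 2, 4, 8, 79, 158, 316, 632]. For each d | 632:
  d = 1: φ(1) · Id(632/1) = 1 · 632 = 632
  d = 2: φ(2) · Id(632/2) = 1 · 316 = 316
  d = 4: φ(4) · Id(632/4) = 2 · 158 = 316
  d = 8: φ(8) · Id(632/8) = 4 · 79 = 316
  d = 79: φ(79) · Id(632/79) = 78 · 8 = 624
  d = 158: φ(158) · Id(632/158) = 78 · 4 = 312
  d = 316: φ(316) · Id(632/316) = 156 · 2 = 312
  d = 632: φ(632) · Id(632/632) = 312 · 1 = 312
Summing: (φ * Id)(632) = 632 + 316 + 316 + 316 + 624 + 312 + 312 + 312 = 3140.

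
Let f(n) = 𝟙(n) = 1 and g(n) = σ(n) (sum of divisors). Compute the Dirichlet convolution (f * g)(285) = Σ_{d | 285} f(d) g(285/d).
(𝟙 * σ)(285) = 735

Divisors of 285: [1, 3, 5, 15, 19, 57, 95, 285]. For each d | 285:
  d = 1: 𝟙(1) · σ(285/1) = 1 · 480 = 480
  d = 3: 𝟙(3) · σ(285/3) = 1 · 120 = 120
  d = 5: 𝟙(5) · σ(285/5) = 1 · 80 = 80
  d = 15: 𝟙(15) · σ(285/15) = 1 · 20 = 20
  d = 19: 𝟙(19) · σ(285/19) = 1 · 24 = 24
  d = 57: 𝟙(57) · σ(285/57) = 1 · 6 = 6
  d = 95: 𝟙(95) · σ(285/95) = 1 · 4 = 4
  d = 285: 𝟙(285) · σ(285/285) = 1 · 1 = 1
Summing: (𝟙 * σ)(285) = 480 + 120 + 80 + 20 + 24 + 6 + 4 + 1 = 735.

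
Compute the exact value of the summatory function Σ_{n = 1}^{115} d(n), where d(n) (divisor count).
Σ_{n ≤ 115} d(n) = 566

Compute d(n) for each 1 ≤ n ≤ 115: d(1) = 1, d(2) = 2, d(3) = 2, d(4) = 3, d(5) = 2, d(6) = 4, d(7) = 2, d(8) = 4, d(9) = 3, d(10) = 4, d(11) = 2, d(12) = 6, d(13) = 2, d(14) = 4, d(15) = 4, d(16) = 5, d(17) = 2, d(18) = 6, d(19) = 2, d(20) = 6, d(21) = 4, d(22) = 4, d(23) = 2, d(24) = 8, d(25) = 3, d(26) = 4, d(27) = 4, d(28) = 6, d(29) = 2, d(30) = 8, d(31) = 2, d(32) = 6, d(33) = 4, d(34) = 4, d(35) = 4, d(36) = 9, d(37) = 2, d(38) = 4, d(39) = 4, d(40) = 8, d(41) = 2, d(42) = 8, d(43) = 2, d(44) = 6, d(45) = 6, d(46) = 4, d(47) = 2, d(48) = 10, d(49) = 3, d(50) = 6, d(51) = 4, d(52) = 6, d(53) = 2, d(54) = 8, d(55) = 4, d(56) = 8, d(57) = 4, d(58) = 4, d(59) = 2, d(60) = 12, d(61) = 2, d(62) = 4, d(63) = 6, d(64) = 7, d(65) = 4, d(66) = 8, d(67) = 2, d(68) = 6, d(69) = 4, d(70) = 8, d(71) = 2, d(72) = 12, d(73) = 2, d(74) = 4, d(75) = 6, d(76) = 6, d(77) = 4, d(78) = 8, d(79) = 2, d(80) = 10, d(81) = 5, d(82) = 4, d(83) = 2, d(84) = 12, d(85) = 4, d(86) = 4, d(87) = 4, d(88) = 8, d(89) = 2, d(90) = 12, d(91) = 4, d(92) = 6, d(93) = 4, d(94) = 4, d(95) = 4, d(96) = 12, d(97) = 2, d(98) = 6, d(99) = 6, d(100) = 9, d(101) = 2, d(102) = 8, d(103) = 2, d(104) = 8, d(105) = 8, d(106) = 4, d(107) = 2, d(108) = 12, d(109) = 2, d(110) = 8, d(111) = 4, d(112) = 10, d(113) = 2, d(114) = 8, d(115) = 4. Summing all 115 values: 566. (Dirichlet's divisor formula: Σ_{n ≤ x} d(n) = x ln(x) + (2γ − 1) x + O(√x). For x = 115, the asymptotic estimate is ≈ 563.43.)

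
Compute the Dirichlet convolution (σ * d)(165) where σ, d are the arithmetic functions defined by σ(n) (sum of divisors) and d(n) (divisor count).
(σ * d)(165) = 672

Divisors of 165: [1, 3, 5, 11, 15, 33, 55, 165]. For each d | 165:
  d = 1: σ(1) · d(165/1) = 1 · 8 = 8
  d = 3: σ(3) · d(165/3) = 4 · 4 = 16
  d = 5: σ(5) · d(165/5) = 6 · 4 = 24
  d = 11: σ(11) · d(165/11) = 12 · 4 = 48
  d = 15: σ(15) · d(165/15) = 24 · 2 = 48
  d = 33: σ(33) · d(165/33) = 48 · 2 = 96
  d = 55: σ(55) · d(165/55) = 72 · 2 = 144
  d = 165: σ(165) · d(165/165) = 288 · 1 = 288
Summing: (σ * d)(165) = 8 + 16 + 24 + 48 + 48 + 96 + 144 + 288 = 672.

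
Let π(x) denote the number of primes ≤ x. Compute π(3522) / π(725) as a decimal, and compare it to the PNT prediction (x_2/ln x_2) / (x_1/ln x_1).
π(3522)/π(725) = 491/128 ≈ 3.8359;  PNT prediction ≈ 3.9177.

π(725) = 128 and π(3522) = 491, so π(3522)/π(725) ≈ 3.8359. The PNT-predicted ratio is (3522/ln(3522)) / (725/ln(725)) ≈ 3.9177. The two agree to within a few percent, as expected.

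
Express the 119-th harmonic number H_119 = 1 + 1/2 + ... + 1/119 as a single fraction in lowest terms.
H_119 = 93164933029543732588289222815367988877515840444049/17379782769567790172972927968296006432665936992320

Direct summation: H_119 = 1 + 1/2 + ... + 1/119. The least common denominator is lcm(1, ..., 119) = 955888052326228459513511038256280353796626534577600; over this denominator the numerator is 955888052326228459513511038256280353796626534577600 + 477944026163114229756755519128140176898313267288800 + 318629350775409486504503679418760117932208844859200 + 238972013081557114878377759564070088449156633644400 + 191177610465245691902702207651256070759325306915520 + 159314675387704743252251839709380058966104422429600 + 136555436046604065644787291179468621970946647796800 + 119486006540778557439188879782035044224578316822200 + 106209783591803162168167893139586705977402948286400 + 95588805232622845951351103825628035379662653457760 + 86898913847838950864864639841480032163329684961600 + 79657337693852371626125919854690029483052211214800 + 73529850178940650731808541404329257984355887275200 + 68277718023302032822393645589734310985473323898400 + 63725870155081897300900735883752023586441768971840 + 59743003270389278719594439891017522112289158411100 + 56228708960366379971383002250369432576272149092800 + 53104891795901581084083946569793352988701474143200 + 50309897490854129448079528329277913357717186030400 + 47794402616311422975675551912814017689831326728880 + 45518478682201355214929097059822873990315549265600 + 43449456923919475432432319920740016081664842480800 + 41560350101140367804935262532881754512896805851200 + 39828668846926185813062959927345014741526105607400 + 38235522093049138380540441530251214151865061383104 + 36764925089470325365904270702164628992177943637600 + 35403261197267720722722631046528901992467649428800 + 34138859011651016411196822794867155492736661949200 + 32961656976766498603914173732975184613676777054400 + 31862935077540948650450367941876011793220884485920 + 30835098462136401919790678653428398509568597889600 + 29871501635194639359797219945508761056144579205550 + 28966304615946316954954879947160010721109894987200 + 28114354480183189985691501125184716288136074546400 + 27311087209320813128957458235893724394189329559360 + 26552445897950790542041973284896676494350737071600 + 25834812225033201608473271304223793345854771204800 + 25154948745427064724039764164638956678858593015200 + 24509950059646883577269513801443085994785295758400 + 23897201308155711487837775956407008844915663364440 + 23314342739664108768622220445275130580405525233600 + 22759239341100677607464548529911436995157774632800 + 22229954705261126965430489261773961716200617083200 + 21724728461959737716216159960370008040832421240400 + 21241956718360632433633578627917341195480589657280 + 20780175050570183902467631266440877256448402925600 + 20338043666515499138585341239495326676523968820800 + 19914334423463092906531479963672507370763052803700 + 19507919435229152234969613025638374567278092542400 + 19117761046524569190270220765125607075932530691552 + 18742902986788793323794334083456477525424049697600 + 18382462544735162682952135351082314496088971818800 + 18035623628796763387047378080307176486728802539200 + 17701630598633860361361315523264450996233824714400 + 17379782769567790172972927968296006432665936992320 + 17069429505825508205598411397433577746368330974600 + 16769965830284709816026509443092637785905728676800 + 16480828488383249301957086866487592306838388527200 + 16201492412308956940906966750106446674519093806400 + 15931467538770474325225183970938005896610442242960 + 15670295939774237041205098987807874652403713681600 + 15417549231068200959895339326714199254784298944800 + 15172826227400451738309699019940957996771849755200 + 14935750817597319679898609972754380528072289602775 + 14705970035788130146361708280865851596871177455040 + 14483152307973158477477439973580005360554947493600 + 14266985855615350141992702063526572444725769172800 + 14057177240091594992845750562592358144068037273200 + 13853450033713455934978420844293918170965601950400 + 13655543604660406564478729117946862197094664779680 + 13463212004594767035401563919102540194318683585600 + 13276222948975395271020986642448338247175368535800 + 13094356881181211774157685455565484298583925131200 + 12917406112516600804236635652111896672927385602400 + 12745174031016379460180147176750404717288353794368 + 12577474372713532362019882082319478339429296507600 + 12414130549691278694980662834497147451904240708800 + 12254975029823441788634756900721542997392647879200 + 12099848763623145057133051117168105744261095374400 + 11948600654077855743918887978203504422457831682220 + 11801087065755906907574210348842967330822549809600 + 11657171369832054384311110222637565290202762616800 + 11516723522002752524259169135617835587911163067200 + 11379619670550338803732274264955718497578887316400 + 11245741792073275994276600450073886515254429818560 + 11114977352630563482715244630886980858100308541600 + 10987218992255499534638057910991728204558925684800 + 10862364230979868858108079980185004020416210620200 + 10740315194676724264196753238834610716816028478400 + 10620978359180316216816789313958670597740294828640 + 10504264311277235818829791629189893997765126753600 + 10390087525285091951233815633220438628224201462800 + 10278366154045467306596892884476132836522865963200 + 10169021833257749569292670619747663338261984410400 + 10061979498170825889615905665855582671543437206080 + 9957167211731546453265739981836253685381526401850 + 9854516003363179994984649878930725296872438500800 + 9753959717614576117484806512819187283639046271200 + 9655434871982105651651626649053336907036631662400 + 9558880523262284595135110382562803537966265345776 + 9464238141843846133797138992636439146501252817600 + 9371451493394396661897167041728238762712024848800 + 9280466527439111257412728526760003434918704219200 + 9191231272367581341476067675541157248044485909400 + 9103695736440271042985819411964574798063109853120 + 9017811814398381693523689040153588243364401269600 + 8933533199310546350593561105198881811183425556800 + 8850815299316930180680657761632225498116912357200 + 8769615158956224399206523286754865631161711326400 + 8689891384783895086486463984148003216332968496160 + 8611604075011067202824423768074597781951590401600 + 8534714752912754102799205698716788873184165487300 + 8459186303771933270031071135011330564571916235200 + 8384982915142354908013254721546318892952864338400 + 8312070020228073560987052506576350902579361170240 + 8240414244191624650978543433243796153419194263600 + 8169983353215627859089837933814361998261765252800 + 8100746206154478470453483375053223337259546903200 + 8032672708623768567340428892909918939467449870400 = 5124071316624905292355907254845239388263371224422695, so H_119 = 5124071316624905292355907254845239388263371224422695/955888052326228459513511038256280353796626534577600; reducing by gcd(5124071316624905292355907254845239388263371224422695, 955888052326228459513511038256280353796626534577600) = 55 gives 93164933029543732588289222815367988877515840444049/17379782769567790172972927968296006432665936992320 ≈ 5.36053. (The PNT-adjacent estimate ln(119) + γ ≈ 5.35634 matches within O(1/n).)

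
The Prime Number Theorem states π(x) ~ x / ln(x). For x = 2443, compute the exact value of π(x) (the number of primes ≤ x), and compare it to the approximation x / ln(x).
π(2443) = 362;  x/ln(x) ≈ 313.17;  relative error ≈ 13.49%.

Directly count primes up to 2443: π(2443) = 362. The PNT approximation gives 2443/ln(2443) ≈ 2443/7.80098 ≈ 313.17. Relative error (π(x) − x/ln(x)) / π(x) ≈ 13.49%; the approximation is known to undercount slightly (Li(x) is a better estimate).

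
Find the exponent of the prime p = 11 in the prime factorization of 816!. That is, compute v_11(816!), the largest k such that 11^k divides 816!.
v_11(816!) = 80

Legendre's formula: v_p(n!) = Σ_{k ≥ 1} ⌊n / p^k⌋. For p = 11, n = 816, the terms are:
  ⌊816/11^1⌋ = ⌊816/11⌋ = 74
  ⌊816/11^2⌋ = ⌊816/121⌋ = 6
(the next term ⌊816/11^3⌋ = 0, terminating the sum). Summing: v_11(816!) = 74 + 6 = 80.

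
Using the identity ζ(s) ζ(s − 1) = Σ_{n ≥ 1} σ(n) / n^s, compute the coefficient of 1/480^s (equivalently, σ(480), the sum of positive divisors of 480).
σ(480) = 1512

In the product (Σ m^0/m^s)(Σ k / k^s) = Σ (Σ_{d | n} d) / n^s, the coefficient of 1/n^s is σ(n) = Σ_{d | n} d. For n = 480, divisors are [1, 2, 3, 4, 5, 6, 8, 10, 12, 15, 16, 20, 24, 30, 32, 40, 48, 60, 80, 96, 120, 160, 240, 480]; summing: σ(480) = 1512.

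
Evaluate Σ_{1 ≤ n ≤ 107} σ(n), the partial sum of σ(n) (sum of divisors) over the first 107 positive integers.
Σ_{n ≤ 107} σ(n) = 9393

Compute σ(n) for each 1 ≤ n ≤ 107: σ(1) = 1, σ(2) = 3, σ(3) = 4, σ(4) = 7, σ(5) = 6, σ(6) = 12, σ(7) = 8, σ(8) = 15, σ(9) = 13, σ(10) = 18, σ(11) = 12, σ(12) = 28, σ(13) = 14, σ(14) = 24, σ(15) = 24, σ(16) = 31, σ(17) = 18, σ(18) = 39, σ(19) = 20, σ(20) = 42, σ(21) = 32, σ(22) = 36, σ(23) = 24, σ(24) = 60, σ(25) = 31, σ(26) = 42, σ(27) = 40, σ(28) = 56, σ(29) = 30, σ(30) = 72, σ(31) = 32, σ(32) = 63, σ(33) = 48, σ(34) = 54, σ(35) = 48, σ(36) = 91, σ(37) = 38, σ(38) = 60, σ(39) = 56, σ(40) = 90, σ(41) = 42, σ(42) = 96, σ(43) = 44, σ(44) = 84, σ(45) = 78, σ(46) = 72, σ(47) = 48, σ(48) = 124, σ(49) = 57, σ(50) = 93, σ(51) = 72, σ(52) = 98, σ(53) = 54, σ(54) = 120, σ(55) = 72, σ(56) = 120, σ(57) = 80, σ(58) = 90, σ(59) = 60, σ(60) = 168, σ(61) = 62, σ(62) = 96, σ(63) = 104, σ(64) = 127, σ(65) = 84, σ(66) = 144, σ(67) = 68, σ(68) = 126, σ(69) = 96, σ(70) = 144, σ(71) = 72, σ(72) = 195, σ(73) = 74, σ(74) = 114, σ(75) = 124, σ(76) = 140, σ(77) = 96, σ(78) = 168, σ(79) = 80, σ(80) = 186, σ(81) = 121, σ(82) = 126, σ(83) = 84, σ(84) = 224, σ(85) = 108, σ(86) = 132, σ(87) = 120, σ(88) = 180, σ(89) = 90, σ(90) = 234, σ(91) = 112, σ(92) = 168, σ(93) = 128, σ(94) = 144, σ(95) = 120, σ(96) = 252, σ(97) = 98, σ(98) = 171, σ(99) = 156, σ(100) = 217, σ(101) = 102, σ(102) = 216, σ(103) = 104, σ(104) = 210, σ(105) = 192, σ(106) = 162, σ(107) = 108. Summing all 107 values: 9393. (Average order: Σ_{n ≤ x} σ(n) ~ (π²/12) x². For x = 107, (π²/12)·107² ≈ 9416.43.)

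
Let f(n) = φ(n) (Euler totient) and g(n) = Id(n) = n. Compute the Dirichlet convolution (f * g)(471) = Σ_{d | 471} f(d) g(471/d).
(φ * Id)(471) = 1565

Divisors of 471: [1, 3, 157, 471]. For each d | 471:
  d = 1: φ(1) · Id(471/1) = 1 · 471 = 471
  d = 3: φ(3) · Id(471/3) = 2 · 157 = 314
  d = 157: φ(157) · Id(471/157) = 156 · 3 = 468
  d = 471: φ(471) · Id(471/471) = 312 · 1 = 312
Summing: (φ * Id)(471) = 471 + 314 + 468 + 312 = 1565.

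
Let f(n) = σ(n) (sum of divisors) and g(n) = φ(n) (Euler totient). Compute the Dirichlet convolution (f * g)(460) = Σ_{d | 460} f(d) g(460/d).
(σ * φ)(460) = 5520

Divisors of 460: [1, 2, 4, 5, 10, 20, 23, 46, 92, 115, 230, 460]. For each d | 460:
  d = 1: σ(1) · φ(460/1) = 1 · 176 = 176
  d = 2: σ(2) · φ(460/2) = 3 · 88 = 264
  d = 4: σ(4) · φ(460/4) = 7 · 88 = 616
  d = 5: σ(5) · φ(460/5) = 6 · 44 = 264
  d = 10: σ(10) · φ(460/10) = 18 · 22 = 396
  d = 20: σ(20) · φ(460/20) = 42 · 22 = 924
  d = 23: σ(23) · φ(460/23) = 24 · 8 = 192
  d = 46: σ(46) · φ(460/46) = 72 · 4 = 288
  d = 92: σ(92) · φ(460/92) = 168 · 4 = 672
  d = 115: σ(115) · φ(460/115) = 144 · 2 = 288
  d = 230: σ(230) · φ(460/230) = 432 · 1 = 432
  d = 460: σ(460) · φ(460/460) = 1008 · 1 = 1008
Summing: (σ * φ)(460) = 176 + 264 + 616 + 264 + 396 + 924 + 192 + 288 + 672 + 288 + 432 + 1008 = 5520.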